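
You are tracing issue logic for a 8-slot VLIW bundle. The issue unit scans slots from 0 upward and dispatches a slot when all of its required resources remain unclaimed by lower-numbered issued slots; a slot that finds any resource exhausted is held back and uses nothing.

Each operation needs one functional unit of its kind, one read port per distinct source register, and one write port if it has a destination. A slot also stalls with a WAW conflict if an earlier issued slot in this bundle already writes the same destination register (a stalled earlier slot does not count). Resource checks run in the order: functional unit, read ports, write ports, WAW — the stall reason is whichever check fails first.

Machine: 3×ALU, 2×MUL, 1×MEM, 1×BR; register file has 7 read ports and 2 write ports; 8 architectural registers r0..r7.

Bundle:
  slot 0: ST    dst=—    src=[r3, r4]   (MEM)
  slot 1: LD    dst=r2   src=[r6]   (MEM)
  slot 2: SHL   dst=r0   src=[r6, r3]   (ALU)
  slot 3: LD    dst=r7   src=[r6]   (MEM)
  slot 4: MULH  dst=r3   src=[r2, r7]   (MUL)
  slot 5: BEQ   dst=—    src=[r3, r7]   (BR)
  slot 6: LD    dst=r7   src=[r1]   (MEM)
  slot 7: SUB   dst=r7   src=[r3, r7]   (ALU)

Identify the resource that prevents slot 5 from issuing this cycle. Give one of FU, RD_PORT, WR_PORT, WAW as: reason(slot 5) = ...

reason(slot 5) = RD_PORT

#0 MEM src=r3,r4 dispatched  <A:3 Mu:2 Ld:0 B:1 rd:5 wr:2>
#1 MEM src=r6 held:FU  <A:3 Mu:2 Ld:0 B:1 rd:5 wr:2>
#2 ALU src=r6,r3 dispatched  <A:2 Mu:2 Ld:0 B:1 rd:3 wr:1>
#3 MEM src=r6 held:FU  <A:2 Mu:2 Ld:0 B:1 rd:3 wr:1>
#4 MUL src=r2,r7 dispatched  <A:2 Mu:1 Ld:0 B:1 rd:1 wr:0>
#5 BR src=r3,r7 held:RD_PORT  <A:2 Mu:1 Ld:0 B:1 rd:1 wr:0>
#6 MEM src=r1 held:FU  <A:2 Mu:1 Ld:0 B:1 rd:1 wr:0>
#7 ALU src=r3,r7 held:RD_PORT  <A:2 Mu:1 Ld:0 B:1 rd:1 wr:0>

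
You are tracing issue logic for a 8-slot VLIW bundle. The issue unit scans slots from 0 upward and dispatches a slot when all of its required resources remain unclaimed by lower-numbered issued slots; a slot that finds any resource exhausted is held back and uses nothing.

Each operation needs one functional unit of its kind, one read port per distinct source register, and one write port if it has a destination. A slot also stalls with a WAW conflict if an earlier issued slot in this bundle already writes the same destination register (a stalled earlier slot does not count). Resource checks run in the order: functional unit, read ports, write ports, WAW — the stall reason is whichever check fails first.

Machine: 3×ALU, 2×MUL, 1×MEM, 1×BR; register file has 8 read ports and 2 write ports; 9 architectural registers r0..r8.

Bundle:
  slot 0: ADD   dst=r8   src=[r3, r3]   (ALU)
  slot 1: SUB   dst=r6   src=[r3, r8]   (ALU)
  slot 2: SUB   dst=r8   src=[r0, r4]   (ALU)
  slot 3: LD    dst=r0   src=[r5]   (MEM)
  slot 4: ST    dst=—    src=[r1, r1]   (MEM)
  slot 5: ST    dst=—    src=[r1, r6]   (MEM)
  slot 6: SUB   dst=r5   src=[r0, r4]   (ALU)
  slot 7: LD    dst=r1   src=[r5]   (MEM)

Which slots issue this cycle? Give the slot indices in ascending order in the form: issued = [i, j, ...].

issued = [0, 1, 4]

  0. ALU→r8 ⇒ go  {2A/2Mu/1Ld/1B | 7r 1w}
  1. ALU→r6 ⇒ go  {1A/2Mu/1Ld/1B | 5r 0w}
  2. ALU→r8 ⇒ no(WR_PORT)  {1A/2Mu/1Ld/1B | 5r 0w}
  3. MEM→r0 ⇒ no(WR_PORT)  {1A/2Mu/1Ld/1B | 5r 0w}
  4. MEM ⇒ go  {1A/2Mu/0Ld/1B | 4r 0w}
  5. MEM ⇒ no(FU)  {1A/2Mu/0Ld/1B | 4r 0w}
  6. ALU→r5 ⇒ no(WR_PORT)  {1A/2Mu/0Ld/1B | 4r 0w}
  7. MEM→r1 ⇒ no(FU)  {1A/2Mu/0Ld/1B | 4r 0w}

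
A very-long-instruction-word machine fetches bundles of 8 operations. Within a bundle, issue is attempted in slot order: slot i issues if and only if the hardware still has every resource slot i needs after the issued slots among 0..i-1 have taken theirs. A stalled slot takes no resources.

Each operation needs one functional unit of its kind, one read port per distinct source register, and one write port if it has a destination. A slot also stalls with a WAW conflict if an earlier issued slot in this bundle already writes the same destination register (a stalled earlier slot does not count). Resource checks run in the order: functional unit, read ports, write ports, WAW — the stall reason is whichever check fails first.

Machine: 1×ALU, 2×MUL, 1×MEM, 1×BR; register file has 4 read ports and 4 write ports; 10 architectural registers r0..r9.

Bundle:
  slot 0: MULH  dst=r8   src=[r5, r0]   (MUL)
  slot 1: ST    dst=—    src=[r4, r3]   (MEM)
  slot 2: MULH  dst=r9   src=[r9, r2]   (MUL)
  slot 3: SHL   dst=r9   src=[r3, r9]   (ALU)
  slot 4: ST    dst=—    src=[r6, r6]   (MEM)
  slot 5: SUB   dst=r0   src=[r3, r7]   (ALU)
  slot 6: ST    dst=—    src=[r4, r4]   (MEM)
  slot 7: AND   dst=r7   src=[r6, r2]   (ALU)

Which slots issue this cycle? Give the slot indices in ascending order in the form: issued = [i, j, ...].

issued = [0, 1]

slot 0 (MUL): ISSUE — free A1,Mu1,Ld1,B1 rp2 wp3
slot 1 (MEM): ISSUE — free A1,Mu1,Ld0,B1 rp0 wp3
slot 2 (MUL): stall RD_PORT — free A1,Mu1,Ld0,B1 rp0 wp3
slot 3 (ALU): stall RD_PORT — free A1,Mu1,Ld0,B1 rp0 wp3
slot 4 (MEM): stall FU — free A1,Mu1,Ld0,B1 rp0 wp3
slot 5 (ALU): stall RD_PORT — free A1,Mu1,Ld0,B1 rp0 wp3
slot 6 (MEM): stall FU — free A1,Mu1,Ld0,B1 rp0 wp3
slot 7 (ALU): stall RD_PORT — free A1,Mu1,Ld0,B1 rp0 wp3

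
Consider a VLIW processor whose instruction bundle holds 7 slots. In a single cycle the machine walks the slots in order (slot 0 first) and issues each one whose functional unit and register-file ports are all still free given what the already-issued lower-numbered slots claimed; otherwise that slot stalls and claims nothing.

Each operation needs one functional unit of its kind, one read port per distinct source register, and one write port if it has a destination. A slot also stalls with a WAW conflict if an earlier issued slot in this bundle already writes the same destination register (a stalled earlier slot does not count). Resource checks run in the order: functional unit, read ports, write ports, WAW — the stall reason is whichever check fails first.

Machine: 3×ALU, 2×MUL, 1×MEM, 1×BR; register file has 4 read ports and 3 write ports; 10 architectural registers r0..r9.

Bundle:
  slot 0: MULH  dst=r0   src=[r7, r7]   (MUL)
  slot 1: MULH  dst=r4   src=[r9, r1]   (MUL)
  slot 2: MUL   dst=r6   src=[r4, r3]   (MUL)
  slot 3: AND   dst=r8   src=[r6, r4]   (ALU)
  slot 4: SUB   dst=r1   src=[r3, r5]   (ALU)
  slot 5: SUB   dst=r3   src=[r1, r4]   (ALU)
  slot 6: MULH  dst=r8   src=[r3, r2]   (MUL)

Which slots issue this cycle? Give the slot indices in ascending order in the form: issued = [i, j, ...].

slot 0 (MUL): ISSUE — free A3,Mu1,Ld1,B1 rp3 wp2
slot 1 (MUL): ISSUE — free A3,Mu0,Ld1,B1 rp1 wp1
slot 2 (MUL): stall FU — free A3,Mu0,Ld1,B1 rp1 wp1
slot 3 (ALU): stall RD_PORT — free A3,Mu0,Ld1,B1 rp1 wp1
slot 4 (ALU): stall RD_PORT — free A3,Mu0,Ld1,B1 rp1 wp1
slot 5 (ALU): stall RD_PORT — free A3,Mu0,Ld1,B1 rp1 wp1
slot 6 (MUL): stall FU — free A3,Mu0,Ld1,B1 rp1 wp1

issued = [0, 1]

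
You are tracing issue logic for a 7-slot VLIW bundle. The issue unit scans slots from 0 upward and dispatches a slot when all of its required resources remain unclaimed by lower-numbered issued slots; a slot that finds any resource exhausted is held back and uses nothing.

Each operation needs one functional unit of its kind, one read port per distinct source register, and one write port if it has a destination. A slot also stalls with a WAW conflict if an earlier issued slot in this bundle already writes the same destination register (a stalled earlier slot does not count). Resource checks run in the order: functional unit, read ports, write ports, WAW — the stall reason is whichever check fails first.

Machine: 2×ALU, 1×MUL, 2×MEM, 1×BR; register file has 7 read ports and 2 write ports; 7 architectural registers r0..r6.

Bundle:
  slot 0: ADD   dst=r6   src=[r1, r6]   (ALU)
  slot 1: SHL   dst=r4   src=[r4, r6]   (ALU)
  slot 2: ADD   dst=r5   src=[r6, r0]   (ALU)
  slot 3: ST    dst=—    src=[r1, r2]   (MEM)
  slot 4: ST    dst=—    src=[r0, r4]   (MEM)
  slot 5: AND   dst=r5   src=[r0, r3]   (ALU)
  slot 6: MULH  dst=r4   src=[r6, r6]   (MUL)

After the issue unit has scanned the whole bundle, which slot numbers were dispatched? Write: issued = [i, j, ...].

issued = [0, 1, 3]

[0] ALU needs rd=2 wr=1: ok; after: ALU=1 MUL=1 MEM=2 BR=1, R=5, W=1
[1] ALU needs rd=2 wr=1: ok; after: ALU=0 MUL=1 MEM=2 BR=1, R=3, W=0
[2] ALU needs rd=2 wr=1: FU; after: ALU=0 MUL=1 MEM=2 BR=1, R=3, W=0
[3] MEM needs rd=2 wr=0: ok; after: ALU=0 MUL=1 MEM=1 BR=1, R=1, W=0
[4] MEM needs rd=2 wr=0: RD_PORT; after: ALU=0 MUL=1 MEM=1 BR=1, R=1, W=0
[5] ALU needs rd=2 wr=1: FU; after: ALU=0 MUL=1 MEM=1 BR=1, R=1, W=0
[6] MUL needs rd=1 wr=1: WR_PORT; after: ALU=0 MUL=1 MEM=1 BR=1, R=1, W=0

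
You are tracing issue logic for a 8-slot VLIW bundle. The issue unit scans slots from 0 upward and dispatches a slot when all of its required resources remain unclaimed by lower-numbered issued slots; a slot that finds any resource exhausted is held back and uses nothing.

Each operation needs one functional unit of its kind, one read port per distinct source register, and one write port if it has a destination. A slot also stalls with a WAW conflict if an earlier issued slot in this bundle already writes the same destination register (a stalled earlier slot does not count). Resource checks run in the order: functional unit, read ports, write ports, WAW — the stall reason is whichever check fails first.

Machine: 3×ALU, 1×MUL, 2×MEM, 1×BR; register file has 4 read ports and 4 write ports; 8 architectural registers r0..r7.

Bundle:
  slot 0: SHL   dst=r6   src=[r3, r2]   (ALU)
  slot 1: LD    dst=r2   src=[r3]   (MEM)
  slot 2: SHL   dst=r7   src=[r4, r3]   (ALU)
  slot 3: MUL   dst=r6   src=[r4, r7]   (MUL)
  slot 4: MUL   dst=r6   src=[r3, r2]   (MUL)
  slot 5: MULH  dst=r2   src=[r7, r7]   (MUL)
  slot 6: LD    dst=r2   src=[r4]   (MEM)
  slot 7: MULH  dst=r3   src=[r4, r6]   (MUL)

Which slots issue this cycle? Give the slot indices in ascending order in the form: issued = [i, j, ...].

issued = [0, 1]

#0 ALU src=r3,r2 dispatched  <A:2 Mu:1 Ld:2 B:1 rd:2 wr:3>
#1 MEM src=r3 dispatched  <A:2 Mu:1 Ld:1 B:1 rd:1 wr:2>
#2 ALU src=r4,r3 held:RD_PORT  <A:2 Mu:1 Ld:1 B:1 rd:1 wr:2>
#3 MUL src=r4,r7 held:RD_PORT  <A:2 Mu:1 Ld:1 B:1 rd:1 wr:2>
#4 MUL src=r3,r2 held:RD_PORT  <A:2 Mu:1 Ld:1 B:1 rd:1 wr:2>
#5 MUL src=r7,r7 held:WAW  <A:2 Mu:1 Ld:1 B:1 rd:1 wr:2>
#6 MEM src=r4 held:WAW  <A:2 Mu:1 Ld:1 B:1 rd:1 wr:2>
#7 MUL src=r4,r6 held:RD_PORT  <A:2 Mu:1 Ld:1 B:1 rd:1 wr:2>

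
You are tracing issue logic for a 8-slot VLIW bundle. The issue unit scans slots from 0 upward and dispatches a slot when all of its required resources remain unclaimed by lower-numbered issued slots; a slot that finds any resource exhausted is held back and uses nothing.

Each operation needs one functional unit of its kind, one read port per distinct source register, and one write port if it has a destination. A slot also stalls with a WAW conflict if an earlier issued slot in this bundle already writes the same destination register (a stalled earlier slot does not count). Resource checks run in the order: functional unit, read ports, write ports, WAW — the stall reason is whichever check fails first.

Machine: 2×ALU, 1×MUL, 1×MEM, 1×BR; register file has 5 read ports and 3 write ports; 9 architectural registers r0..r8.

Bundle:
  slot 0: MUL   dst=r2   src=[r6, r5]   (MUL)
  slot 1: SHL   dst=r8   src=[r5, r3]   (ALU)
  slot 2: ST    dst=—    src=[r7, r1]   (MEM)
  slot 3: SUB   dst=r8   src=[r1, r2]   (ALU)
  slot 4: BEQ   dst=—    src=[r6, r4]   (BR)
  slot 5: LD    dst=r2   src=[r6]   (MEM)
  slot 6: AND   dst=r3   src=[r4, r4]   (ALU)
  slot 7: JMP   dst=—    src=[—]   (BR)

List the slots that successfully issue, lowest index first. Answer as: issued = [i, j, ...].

[0] MUL needs rd=2 wr=1: ok; after: ALU=2 MUL=0 MEM=1 BR=1, R=3, W=2
[1] ALU needs rd=2 wr=1: ok; after: ALU=1 MUL=0 MEM=1 BR=1, R=1, W=1
[2] MEM needs rd=2 wr=0: RD_PORT; after: ALU=1 MUL=0 MEM=1 BR=1, R=1, W=1
[3] ALU needs rd=2 wr=1: RD_PORT; after: ALU=1 MUL=0 MEM=1 BR=1, R=1, W=1
[4] BR needs rd=2 wr=0: RD_PORT; after: ALU=1 MUL=0 MEM=1 BR=1, R=1, W=1
[5] MEM needs rd=1 wr=1: WAW; after: ALU=1 MUL=0 MEM=1 BR=1, R=1, W=1
[6] ALU needs rd=1 wr=1: ok; after: ALU=0 MUL=0 MEM=1 BR=1, R=0, W=0
[7] BR needs rd=0 wr=0: ok; after: ALU=0 MUL=0 MEM=1 BR=0, R=0, W=0

issued = [0, 1, 6, 7]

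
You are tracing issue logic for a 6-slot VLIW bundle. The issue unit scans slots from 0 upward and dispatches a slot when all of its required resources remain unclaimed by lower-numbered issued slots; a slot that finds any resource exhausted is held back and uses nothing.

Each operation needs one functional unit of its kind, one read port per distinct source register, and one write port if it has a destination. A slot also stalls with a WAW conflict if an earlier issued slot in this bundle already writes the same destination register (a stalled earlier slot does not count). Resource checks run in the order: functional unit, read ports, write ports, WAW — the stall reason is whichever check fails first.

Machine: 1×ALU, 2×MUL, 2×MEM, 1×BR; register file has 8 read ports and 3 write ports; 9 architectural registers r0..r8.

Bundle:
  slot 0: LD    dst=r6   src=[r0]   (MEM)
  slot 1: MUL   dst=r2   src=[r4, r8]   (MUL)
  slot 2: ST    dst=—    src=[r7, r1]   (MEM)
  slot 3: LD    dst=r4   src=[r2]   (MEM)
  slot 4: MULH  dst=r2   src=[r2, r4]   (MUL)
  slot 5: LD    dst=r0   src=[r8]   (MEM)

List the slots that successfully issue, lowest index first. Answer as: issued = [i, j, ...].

(0) want 1×MEM +1rd +1wr — yes → AL1|MU2|ME1|BR1|rd7|wr2
(1) want 1×MUL +2rd +1wr — yes → AL1|MU1|ME1|BR1|rd5|wr1
(2) want 1×MEM +2rd +0wr — yes → AL1|MU1|ME0|BR1|rd3|wr1
(3) want 1×MEM +1rd +1wr — FU → AL1|MU1|ME0|BR1|rd3|wr1
(4) want 1×MUL +2rd +1wr — WAW → AL1|MU1|ME0|BR1|rd3|wr1
(5) want 1×MEM +1rd +1wr — FU → AL1|MU1|ME0|BR1|rd3|wr1

issued = [0, 1, 2]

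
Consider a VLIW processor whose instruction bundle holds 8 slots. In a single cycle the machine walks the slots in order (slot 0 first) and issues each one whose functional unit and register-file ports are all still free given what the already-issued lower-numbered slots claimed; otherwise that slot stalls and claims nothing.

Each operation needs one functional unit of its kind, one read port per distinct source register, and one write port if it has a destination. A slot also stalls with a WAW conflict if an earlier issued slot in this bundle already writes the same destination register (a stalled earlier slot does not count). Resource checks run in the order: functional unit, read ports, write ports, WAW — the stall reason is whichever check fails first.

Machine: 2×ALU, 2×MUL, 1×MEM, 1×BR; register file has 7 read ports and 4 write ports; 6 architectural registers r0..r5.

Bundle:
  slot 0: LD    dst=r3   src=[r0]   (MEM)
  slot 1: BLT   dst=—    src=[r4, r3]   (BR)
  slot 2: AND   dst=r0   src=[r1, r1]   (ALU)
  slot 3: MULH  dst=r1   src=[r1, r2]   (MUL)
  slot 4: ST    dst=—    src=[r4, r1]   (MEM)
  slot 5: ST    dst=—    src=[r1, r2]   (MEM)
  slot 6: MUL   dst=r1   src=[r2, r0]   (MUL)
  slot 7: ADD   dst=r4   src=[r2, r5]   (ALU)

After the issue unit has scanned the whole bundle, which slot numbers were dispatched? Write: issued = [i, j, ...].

#0 MEM src=r0 dispatched  <A:2 Mu:2 Ld:0 B:1 rd:6 wr:3>
#1 BR src=r4,r3 dispatched  <A:2 Mu:2 Ld:0 B:0 rd:4 wr:3>
#2 ALU src=r1,r1 dispatched  <A:1 Mu:2 Ld:0 B:0 rd:3 wr:2>
#3 MUL src=r1,r2 dispatched  <A:1 Mu:1 Ld:0 B:0 rd:1 wr:1>
#4 MEM src=r4,r1 held:FU  <A:1 Mu:1 Ld:0 B:0 rd:1 wr:1>
#5 MEM src=r1,r2 held:FU  <A:1 Mu:1 Ld:0 B:0 rd:1 wr:1>
#6 MUL src=r2,r0 held:RD_PORT  <A:1 Mu:1 Ld:0 B:0 rd:1 wr:1>
#7 ALU src=r2,r5 held:RD_PORT  <A:1 Mu:1 Ld:0 B:0 rd:1 wr:1>

issued = [0, 1, 2, 3]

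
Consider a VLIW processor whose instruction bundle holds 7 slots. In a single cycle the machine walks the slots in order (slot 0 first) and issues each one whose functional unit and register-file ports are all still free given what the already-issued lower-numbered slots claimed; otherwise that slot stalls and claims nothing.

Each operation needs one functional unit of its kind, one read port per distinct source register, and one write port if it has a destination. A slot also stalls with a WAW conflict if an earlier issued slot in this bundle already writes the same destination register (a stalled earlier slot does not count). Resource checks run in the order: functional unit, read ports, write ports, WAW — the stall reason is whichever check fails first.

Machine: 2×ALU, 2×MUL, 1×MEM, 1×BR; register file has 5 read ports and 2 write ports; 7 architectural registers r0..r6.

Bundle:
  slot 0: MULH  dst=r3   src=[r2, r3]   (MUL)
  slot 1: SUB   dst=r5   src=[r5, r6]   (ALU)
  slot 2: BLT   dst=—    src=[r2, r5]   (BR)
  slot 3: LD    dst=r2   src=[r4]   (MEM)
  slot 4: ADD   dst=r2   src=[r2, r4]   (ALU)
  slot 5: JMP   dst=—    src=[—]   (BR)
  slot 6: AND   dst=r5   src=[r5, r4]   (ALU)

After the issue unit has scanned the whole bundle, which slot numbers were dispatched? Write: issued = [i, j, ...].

issued = [0, 1, 5]

(0) want 1×MUL +2rd +1wr — yes → AL2|MU1|ME1|BR1|rd3|wr1
(1) want 1×ALU +2rd +1wr — yes → AL1|MU1|ME1|BR1|rd1|wr0
(2) want 1×BR +2rd +0wr — RD_PORT → AL1|MU1|ME1|BR1|rd1|wr0
(3) want 1×MEM +1rd +1wr — WR_PORT → AL1|MU1|ME1|BR1|rd1|wr0
(4) want 1×ALU +2rd +1wr — RD_PORT → AL1|MU1|ME1|BR1|rd1|wr0
(5) want 1×BR +0rd +0wr — yes → AL1|MU1|ME1|BR0|rd1|wr0
(6) want 1×ALU +2rd +1wr — RD_PORT → AL1|MU1|ME1|BR0|rd1|wr0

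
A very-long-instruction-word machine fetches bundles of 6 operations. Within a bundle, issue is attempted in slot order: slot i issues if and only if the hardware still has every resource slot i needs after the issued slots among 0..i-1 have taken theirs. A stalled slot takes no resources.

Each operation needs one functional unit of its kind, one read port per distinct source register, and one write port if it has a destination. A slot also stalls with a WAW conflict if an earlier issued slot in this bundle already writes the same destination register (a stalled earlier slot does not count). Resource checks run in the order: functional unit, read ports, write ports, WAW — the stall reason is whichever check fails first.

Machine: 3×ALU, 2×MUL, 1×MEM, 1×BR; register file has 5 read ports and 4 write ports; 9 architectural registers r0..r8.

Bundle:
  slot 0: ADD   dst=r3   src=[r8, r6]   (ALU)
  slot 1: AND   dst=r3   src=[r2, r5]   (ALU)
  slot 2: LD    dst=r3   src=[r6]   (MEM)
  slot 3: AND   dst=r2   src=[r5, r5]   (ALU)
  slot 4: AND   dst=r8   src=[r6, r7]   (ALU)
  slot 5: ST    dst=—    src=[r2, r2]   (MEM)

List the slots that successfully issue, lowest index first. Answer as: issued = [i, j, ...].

#0 ALU src=r8,r6 dispatched  <A:2 Mu:2 Ld:1 B:1 rd:3 wr:3>
#1 ALU src=r2,r5 held:WAW  <A:2 Mu:2 Ld:1 B:1 rd:3 wr:3>
#2 MEM src=r6 held:WAW  <A:2 Mu:2 Ld:1 B:1 rd:3 wr:3>
#3 ALU src=r5,r5 dispatched  <A:1 Mu:2 Ld:1 B:1 rd:2 wr:2>
#4 ALU src=r6,r7 dispatched  <A:0 Mu:2 Ld:1 B:1 rd:0 wr:1>
#5 MEM src=r2,r2 held:RD_PORT  <A:0 Mu:2 Ld:1 B:1 rd:0 wr:1>

issued = [0, 3, 4]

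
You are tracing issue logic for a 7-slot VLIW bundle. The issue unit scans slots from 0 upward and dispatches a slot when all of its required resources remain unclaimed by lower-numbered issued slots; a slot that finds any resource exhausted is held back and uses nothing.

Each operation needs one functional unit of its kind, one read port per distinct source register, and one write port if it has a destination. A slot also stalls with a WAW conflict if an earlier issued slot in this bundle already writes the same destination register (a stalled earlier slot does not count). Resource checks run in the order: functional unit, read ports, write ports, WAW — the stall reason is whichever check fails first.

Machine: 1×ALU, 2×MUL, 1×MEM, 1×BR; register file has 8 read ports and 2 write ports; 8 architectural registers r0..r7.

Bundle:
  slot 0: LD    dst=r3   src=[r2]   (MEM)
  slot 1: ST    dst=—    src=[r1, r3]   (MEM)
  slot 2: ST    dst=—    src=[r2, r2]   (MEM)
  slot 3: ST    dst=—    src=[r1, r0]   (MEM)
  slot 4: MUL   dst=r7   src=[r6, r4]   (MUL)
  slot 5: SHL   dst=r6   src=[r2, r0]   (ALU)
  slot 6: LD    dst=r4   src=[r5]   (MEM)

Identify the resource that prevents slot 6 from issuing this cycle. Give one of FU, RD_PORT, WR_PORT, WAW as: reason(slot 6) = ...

reason(slot 6) = FU

[0] MEM needs rd=1 wr=1: ok; after: ALU=1 MUL=2 MEM=0 BR=1, R=7, W=1
[1] MEM needs rd=2 wr=0: FU; after: ALU=1 MUL=2 MEM=0 BR=1, R=7, W=1
[2] MEM needs rd=1 wr=0: FU; after: ALU=1 MUL=2 MEM=0 BR=1, R=7, W=1
[3] MEM needs rd=2 wr=0: FU; after: ALU=1 MUL=2 MEM=0 BR=1, R=7, W=1
[4] MUL needs rd=2 wr=1: ok; after: ALU=1 MUL=1 MEM=0 BR=1, R=5, W=0
[5] ALU needs rd=2 wr=1: WR_PORT; after: ALU=1 MUL=1 MEM=0 BR=1, R=5, W=0
[6] MEM needs rd=1 wr=1: FU; after: ALU=1 MUL=1 MEM=0 BR=1, R=5, W=0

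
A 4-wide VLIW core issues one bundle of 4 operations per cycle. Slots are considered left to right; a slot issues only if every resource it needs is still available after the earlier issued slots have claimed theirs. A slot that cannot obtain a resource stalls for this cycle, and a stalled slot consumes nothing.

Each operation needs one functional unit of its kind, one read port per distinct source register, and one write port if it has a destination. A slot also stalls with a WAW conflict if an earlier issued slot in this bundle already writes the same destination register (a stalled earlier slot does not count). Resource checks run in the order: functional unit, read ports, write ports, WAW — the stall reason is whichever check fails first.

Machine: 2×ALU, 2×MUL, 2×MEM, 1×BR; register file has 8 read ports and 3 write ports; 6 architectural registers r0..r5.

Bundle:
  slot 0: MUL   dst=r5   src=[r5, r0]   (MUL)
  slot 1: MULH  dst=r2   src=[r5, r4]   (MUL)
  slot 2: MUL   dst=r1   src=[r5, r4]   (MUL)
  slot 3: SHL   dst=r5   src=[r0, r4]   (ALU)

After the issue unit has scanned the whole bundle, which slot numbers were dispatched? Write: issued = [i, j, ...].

issued = [0, 1]

slot 0 (MUL): ISSUE — free A2,Mu1,Ld2,B1 rp6 wp2
slot 1 (MUL): ISSUE — free A2,Mu0,Ld2,B1 rp4 wp1
slot 2 (MUL): stall FU — free A2,Mu0,Ld2,B1 rp4 wp1
slot 3 (ALU): stall WAW — free A2,Mu0,Ld2,B1 rp4 wp1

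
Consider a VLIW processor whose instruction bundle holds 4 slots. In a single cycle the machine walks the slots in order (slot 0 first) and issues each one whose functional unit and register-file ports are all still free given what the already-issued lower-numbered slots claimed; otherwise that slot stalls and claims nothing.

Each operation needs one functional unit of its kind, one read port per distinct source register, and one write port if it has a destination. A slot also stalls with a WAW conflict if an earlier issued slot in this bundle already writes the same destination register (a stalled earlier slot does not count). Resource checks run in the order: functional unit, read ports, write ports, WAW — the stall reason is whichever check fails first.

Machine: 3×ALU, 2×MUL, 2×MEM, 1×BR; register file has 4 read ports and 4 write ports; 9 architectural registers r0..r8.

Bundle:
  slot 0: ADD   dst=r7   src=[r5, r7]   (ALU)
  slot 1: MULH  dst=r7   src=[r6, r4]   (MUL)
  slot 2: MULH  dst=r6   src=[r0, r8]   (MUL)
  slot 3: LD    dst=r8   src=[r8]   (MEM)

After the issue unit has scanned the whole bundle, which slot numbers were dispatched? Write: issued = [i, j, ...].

issued = [0, 2]

  0. ALU→r7 ⇒ go  {2A/2Mu/2Ld/1B | 2r 3w}
  1. MUL→r7 ⇒ no(WAW)  {2A/2Mu/2Ld/1B | 2r 3w}
  2. MUL→r6 ⇒ go  {2A/1Mu/2Ld/1B | 0r 2w}
  3. MEM→r8 ⇒ no(RD_PORT)  {2A/1Mu/2Ld/1B | 0r 2w}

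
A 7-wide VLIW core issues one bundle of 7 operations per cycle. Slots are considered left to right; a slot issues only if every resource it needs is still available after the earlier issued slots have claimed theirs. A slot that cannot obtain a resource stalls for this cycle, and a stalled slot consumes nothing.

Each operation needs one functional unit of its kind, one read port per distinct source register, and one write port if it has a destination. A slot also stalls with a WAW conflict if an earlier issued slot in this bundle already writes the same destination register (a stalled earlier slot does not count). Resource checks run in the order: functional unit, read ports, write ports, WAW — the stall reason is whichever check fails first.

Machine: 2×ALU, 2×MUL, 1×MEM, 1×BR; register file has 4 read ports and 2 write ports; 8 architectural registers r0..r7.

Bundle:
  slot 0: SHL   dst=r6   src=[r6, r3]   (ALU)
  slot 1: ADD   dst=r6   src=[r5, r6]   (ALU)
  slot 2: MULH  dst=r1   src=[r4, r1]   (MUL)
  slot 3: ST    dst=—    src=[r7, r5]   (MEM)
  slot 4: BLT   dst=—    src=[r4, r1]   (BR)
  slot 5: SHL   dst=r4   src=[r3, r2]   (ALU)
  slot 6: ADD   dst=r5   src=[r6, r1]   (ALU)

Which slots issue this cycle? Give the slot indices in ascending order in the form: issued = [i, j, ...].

issued = [0, 2]

  0. ALU→r6 ⇒ go  {1A/2Mu/1Ld/1B | 2r 1w}
  1. ALU→r6 ⇒ no(WAW)  {1A/2Mu/1Ld/1B | 2r 1w}
  2. MUL→r1 ⇒ go  {1A/1Mu/1Ld/1B | 0r 0w}
  3. MEM ⇒ no(RD_PORT)  {1A/1Mu/1Ld/1B | 0r 0w}
  4. BR ⇒ no(RD_PORT)  {1A/1Mu/1Ld/1B | 0r 0w}
  5. ALU→r4 ⇒ no(RD_PORT)  {1A/1Mu/1Ld/1B | 0r 0w}
  6. ALU→r5 ⇒ no(RD_PORT)  {1A/1Mu/1Ld/1B | 0r 0w}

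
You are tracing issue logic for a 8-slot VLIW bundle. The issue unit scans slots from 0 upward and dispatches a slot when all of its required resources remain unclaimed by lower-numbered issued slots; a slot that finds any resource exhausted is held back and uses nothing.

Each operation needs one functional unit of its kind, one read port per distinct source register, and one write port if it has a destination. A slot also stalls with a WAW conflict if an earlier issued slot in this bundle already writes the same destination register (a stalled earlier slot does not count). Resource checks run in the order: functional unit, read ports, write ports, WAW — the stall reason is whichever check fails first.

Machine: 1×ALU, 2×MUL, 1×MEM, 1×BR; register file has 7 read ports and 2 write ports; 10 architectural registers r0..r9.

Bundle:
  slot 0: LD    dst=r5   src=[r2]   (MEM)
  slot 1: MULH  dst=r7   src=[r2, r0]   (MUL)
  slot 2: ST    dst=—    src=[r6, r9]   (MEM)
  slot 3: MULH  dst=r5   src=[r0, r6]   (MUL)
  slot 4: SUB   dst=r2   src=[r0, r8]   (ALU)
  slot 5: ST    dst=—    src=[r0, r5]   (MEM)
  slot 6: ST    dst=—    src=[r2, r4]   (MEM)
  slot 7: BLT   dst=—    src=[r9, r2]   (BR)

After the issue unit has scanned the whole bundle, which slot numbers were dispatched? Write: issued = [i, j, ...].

  0. MEM→r5 ⇒ go  {1A/2Mu/0Ld/1B | 6r 1w}
  1. MUL→r7 ⇒ go  {1A/1Mu/0Ld/1B | 4r 0w}
  2. MEM ⇒ no(FU)  {1A/1Mu/0Ld/1B | 4r 0w}
  3. MUL→r5 ⇒ no(WR_PORT)  {1A/1Mu/0Ld/1B | 4r 0w}
  4. ALU→r2 ⇒ no(WR_PORT)  {1A/1Mu/0Ld/1B | 4r 0w}
  5. MEM ⇒ no(FU)  {1A/1Mu/0Ld/1B | 4r 0w}
  6. MEM ⇒ no(FU)  {1A/1Mu/0Ld/1B | 4r 0w}
  7. BR ⇒ go  {1A/1Mu/0Ld/0B | 2r 0w}

issued = [0, 1, 7]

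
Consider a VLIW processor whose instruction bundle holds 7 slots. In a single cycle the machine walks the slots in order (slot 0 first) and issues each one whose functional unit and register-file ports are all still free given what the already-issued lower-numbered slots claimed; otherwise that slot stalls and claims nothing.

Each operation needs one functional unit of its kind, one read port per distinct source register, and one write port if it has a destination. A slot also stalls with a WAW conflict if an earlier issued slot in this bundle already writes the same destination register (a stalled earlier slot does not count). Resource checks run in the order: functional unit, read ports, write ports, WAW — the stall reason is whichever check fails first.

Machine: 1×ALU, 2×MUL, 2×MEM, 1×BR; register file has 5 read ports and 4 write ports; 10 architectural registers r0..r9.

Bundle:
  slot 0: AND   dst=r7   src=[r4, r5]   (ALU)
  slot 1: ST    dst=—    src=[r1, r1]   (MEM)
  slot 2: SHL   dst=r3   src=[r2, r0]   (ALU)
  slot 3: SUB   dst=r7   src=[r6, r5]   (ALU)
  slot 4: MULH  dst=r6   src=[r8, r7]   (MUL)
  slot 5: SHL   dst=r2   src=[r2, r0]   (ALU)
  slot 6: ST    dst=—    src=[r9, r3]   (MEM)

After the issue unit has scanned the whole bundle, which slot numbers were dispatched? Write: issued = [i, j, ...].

issued = [0, 1, 4]

slot 0 (ALU): ISSUE — free A0,Mu2,Ld2,B1 rp3 wp3
slot 1 (MEM): ISSUE — free A0,Mu2,Ld1,B1 rp2 wp3
slot 2 (ALU): stall FU — free A0,Mu2,Ld1,B1 rp2 wp3
slot 3 (ALU): stall FU — free A0,Mu2,Ld1,B1 rp2 wp3
slot 4 (MUL): ISSUE — free A0,Mu1,Ld1,B1 rp0 wp2
slot 5 (ALU): stall FU — free A0,Mu1,Ld1,B1 rp0 wp2
slot 6 (MEM): stall RD_PORT — free A0,Mu1,Ld1,B1 rp0 wp2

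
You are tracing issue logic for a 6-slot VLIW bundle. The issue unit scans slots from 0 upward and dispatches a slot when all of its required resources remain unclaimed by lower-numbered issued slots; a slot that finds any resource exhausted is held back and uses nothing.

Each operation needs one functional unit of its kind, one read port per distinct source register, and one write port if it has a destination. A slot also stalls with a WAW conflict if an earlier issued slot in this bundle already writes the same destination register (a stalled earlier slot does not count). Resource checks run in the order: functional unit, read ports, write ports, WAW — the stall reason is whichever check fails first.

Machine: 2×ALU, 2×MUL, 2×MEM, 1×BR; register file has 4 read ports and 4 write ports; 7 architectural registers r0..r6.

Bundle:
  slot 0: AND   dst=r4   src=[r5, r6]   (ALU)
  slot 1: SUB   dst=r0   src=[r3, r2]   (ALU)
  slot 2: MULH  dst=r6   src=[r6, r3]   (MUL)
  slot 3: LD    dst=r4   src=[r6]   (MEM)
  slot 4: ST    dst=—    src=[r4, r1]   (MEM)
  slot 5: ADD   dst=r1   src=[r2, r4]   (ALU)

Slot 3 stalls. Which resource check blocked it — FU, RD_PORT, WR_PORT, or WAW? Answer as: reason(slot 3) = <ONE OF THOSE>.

slot 0 (ALU): ISSUE — free A1,Mu2,Ld2,B1 rp2 wp3
slot 1 (ALU): ISSUE — free A0,Mu2,Ld2,B1 rp0 wp2
slot 2 (MUL): stall RD_PORT — free A0,Mu2,Ld2,B1 rp0 wp2
slot 3 (MEM): stall RD_PORT — free A0,Mu2,Ld2,B1 rp0 wp2
slot 4 (MEM): stall RD_PORT — free A0,Mu2,Ld2,B1 rp0 wp2
slot 5 (ALU): stall FU — free A0,Mu2,Ld2,B1 rp0 wp2

reason(slot 3) = RD_PORT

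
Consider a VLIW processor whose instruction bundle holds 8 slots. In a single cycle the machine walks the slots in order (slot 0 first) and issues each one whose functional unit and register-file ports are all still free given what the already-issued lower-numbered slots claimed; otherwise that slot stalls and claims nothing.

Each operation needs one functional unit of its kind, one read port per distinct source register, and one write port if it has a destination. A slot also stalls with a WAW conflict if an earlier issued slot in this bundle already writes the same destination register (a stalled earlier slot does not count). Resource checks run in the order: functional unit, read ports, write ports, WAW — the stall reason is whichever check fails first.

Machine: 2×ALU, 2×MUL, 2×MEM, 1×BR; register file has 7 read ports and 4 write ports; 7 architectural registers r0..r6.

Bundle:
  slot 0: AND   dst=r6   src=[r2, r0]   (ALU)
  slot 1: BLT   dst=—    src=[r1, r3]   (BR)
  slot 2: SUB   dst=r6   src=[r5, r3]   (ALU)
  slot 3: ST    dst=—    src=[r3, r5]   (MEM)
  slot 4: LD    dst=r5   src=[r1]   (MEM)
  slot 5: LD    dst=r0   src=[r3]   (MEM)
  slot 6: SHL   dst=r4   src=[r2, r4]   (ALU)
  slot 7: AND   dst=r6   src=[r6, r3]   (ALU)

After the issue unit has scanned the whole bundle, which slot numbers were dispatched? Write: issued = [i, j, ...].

slot 0 (ALU): ISSUE — free A1,Mu2,Ld2,B1 rp5 wp3
slot 1 (BR): ISSUE — free A1,Mu2,Ld2,B0 rp3 wp3
slot 2 (ALU): stall WAW — free A1,Mu2,Ld2,B0 rp3 wp3
slot 3 (MEM): ISSUE — free A1,Mu2,Ld1,B0 rp1 wp3
slot 4 (MEM): ISSUE — free A1,Mu2,Ld0,B0 rp0 wp2
slot 5 (MEM): stall FU — free A1,Mu2,Ld0,B0 rp0 wp2
slot 6 (ALU): stall RD_PORT — free A1,Mu2,Ld0,B0 rp0 wp2
slot 7 (ALU): stall RD_PORT — free A1,Mu2,Ld0,B0 rp0 wp2

issued = [0, 1, 3, 4]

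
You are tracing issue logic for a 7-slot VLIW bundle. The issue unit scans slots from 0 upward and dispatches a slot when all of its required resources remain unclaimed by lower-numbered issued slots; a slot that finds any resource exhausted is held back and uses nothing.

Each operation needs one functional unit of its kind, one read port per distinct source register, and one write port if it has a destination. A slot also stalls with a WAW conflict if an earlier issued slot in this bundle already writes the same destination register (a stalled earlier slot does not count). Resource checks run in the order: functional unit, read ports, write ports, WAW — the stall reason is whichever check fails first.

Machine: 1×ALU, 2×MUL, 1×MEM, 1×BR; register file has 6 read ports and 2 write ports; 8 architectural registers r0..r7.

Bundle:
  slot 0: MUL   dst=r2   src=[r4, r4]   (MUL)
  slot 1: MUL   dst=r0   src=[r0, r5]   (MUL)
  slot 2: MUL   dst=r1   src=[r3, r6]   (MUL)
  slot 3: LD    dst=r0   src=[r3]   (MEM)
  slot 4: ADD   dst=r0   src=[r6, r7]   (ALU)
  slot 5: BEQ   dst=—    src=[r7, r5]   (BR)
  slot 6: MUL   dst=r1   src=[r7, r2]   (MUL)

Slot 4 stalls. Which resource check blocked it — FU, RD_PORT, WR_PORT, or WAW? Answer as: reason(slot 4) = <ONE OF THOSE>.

[0] MUL needs rd=1 wr=1: ok; after: ALU=1 MUL=1 MEM=1 BR=1, R=5, W=1
[1] MUL needs rd=2 wr=1: ok; after: ALU=1 MUL=0 MEM=1 BR=1, R=3, W=0
[2] MUL needs rd=2 wr=1: FU; after: ALU=1 MUL=0 MEM=1 BR=1, R=3, W=0
[3] MEM needs rd=1 wr=1: WR_PORT; after: ALU=1 MUL=0 MEM=1 BR=1, R=3, W=0
[4] ALU needs rd=2 wr=1: WR_PORT; after: ALU=1 MUL=0 MEM=1 BR=1, R=3, W=0
[5] BR needs rd=2 wr=0: ok; after: ALU=1 MUL=0 MEM=1 BR=0, R=1, W=0
[6] MUL needs rd=2 wr=1: FU; after: ALU=1 MUL=0 MEM=1 BR=0, R=1, W=0

reason(slot 4) = WR_PORT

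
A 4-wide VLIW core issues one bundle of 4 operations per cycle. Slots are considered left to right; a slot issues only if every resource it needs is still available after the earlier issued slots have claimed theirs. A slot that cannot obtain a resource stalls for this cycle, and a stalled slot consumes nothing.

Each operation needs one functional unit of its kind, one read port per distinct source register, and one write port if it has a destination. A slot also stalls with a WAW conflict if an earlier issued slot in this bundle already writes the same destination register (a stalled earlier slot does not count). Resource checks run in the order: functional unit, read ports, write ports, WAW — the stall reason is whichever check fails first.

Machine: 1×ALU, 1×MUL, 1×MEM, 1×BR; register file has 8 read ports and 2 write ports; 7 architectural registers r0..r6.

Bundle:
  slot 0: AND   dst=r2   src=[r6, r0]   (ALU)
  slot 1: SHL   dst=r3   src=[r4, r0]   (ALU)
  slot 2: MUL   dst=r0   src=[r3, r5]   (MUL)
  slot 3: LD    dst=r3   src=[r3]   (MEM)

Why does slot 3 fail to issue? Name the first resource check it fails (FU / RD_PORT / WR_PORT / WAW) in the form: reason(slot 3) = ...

(0) want 1×ALU +2rd +1wr — yes → AL0|MU1|ME1|BR1|rd6|wr1
(1) want 1×ALU +2rd +1wr — FU → AL0|MU1|ME1|BR1|rd6|wr1
(2) want 1×MUL +2rd +1wr — yes → AL0|MU0|ME1|BR1|rd4|wr0
(3) want 1×MEM +1rd +1wr — WR_PORT → AL0|MU0|ME1|BR1|rd4|wr0

reason(slot 3) = WR_PORT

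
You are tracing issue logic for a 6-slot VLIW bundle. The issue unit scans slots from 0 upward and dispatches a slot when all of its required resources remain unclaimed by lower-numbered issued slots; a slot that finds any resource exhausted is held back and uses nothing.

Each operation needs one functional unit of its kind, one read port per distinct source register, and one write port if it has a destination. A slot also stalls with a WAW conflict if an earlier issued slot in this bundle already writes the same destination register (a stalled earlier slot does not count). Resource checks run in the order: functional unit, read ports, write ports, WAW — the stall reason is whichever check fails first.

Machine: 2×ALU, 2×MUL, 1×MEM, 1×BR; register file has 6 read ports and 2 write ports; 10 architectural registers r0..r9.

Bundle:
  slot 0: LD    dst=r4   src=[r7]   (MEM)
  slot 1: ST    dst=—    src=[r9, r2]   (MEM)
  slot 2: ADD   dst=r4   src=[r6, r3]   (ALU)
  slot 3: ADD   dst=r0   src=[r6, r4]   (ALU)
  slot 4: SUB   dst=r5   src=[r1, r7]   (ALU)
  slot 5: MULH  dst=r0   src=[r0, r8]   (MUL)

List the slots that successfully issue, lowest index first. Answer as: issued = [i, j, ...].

issued = [0, 3]

#0 MEM src=r7 dispatched  <A:2 Mu:2 Ld:0 B:1 rd:5 wr:1>
#1 MEM src=r9,r2 held:FU  <A:2 Mu:2 Ld:0 B:1 rd:5 wr:1>
#2 ALU src=r6,r3 held:WAW  <A:2 Mu:2 Ld:0 B:1 rd:5 wr:1>
#3 ALU src=r6,r4 dispatched  <A:1 Mu:2 Ld:0 B:1 rd:3 wr:0>
#4 ALU src=r1,r7 held:WR_PORT  <A:1 Mu:2 Ld:0 B:1 rd:3 wr:0>
#5 MUL src=r0,r8 held:WR_PORT  <A:1 Mu:2 Ld:0 B:1 rd:3 wr:0>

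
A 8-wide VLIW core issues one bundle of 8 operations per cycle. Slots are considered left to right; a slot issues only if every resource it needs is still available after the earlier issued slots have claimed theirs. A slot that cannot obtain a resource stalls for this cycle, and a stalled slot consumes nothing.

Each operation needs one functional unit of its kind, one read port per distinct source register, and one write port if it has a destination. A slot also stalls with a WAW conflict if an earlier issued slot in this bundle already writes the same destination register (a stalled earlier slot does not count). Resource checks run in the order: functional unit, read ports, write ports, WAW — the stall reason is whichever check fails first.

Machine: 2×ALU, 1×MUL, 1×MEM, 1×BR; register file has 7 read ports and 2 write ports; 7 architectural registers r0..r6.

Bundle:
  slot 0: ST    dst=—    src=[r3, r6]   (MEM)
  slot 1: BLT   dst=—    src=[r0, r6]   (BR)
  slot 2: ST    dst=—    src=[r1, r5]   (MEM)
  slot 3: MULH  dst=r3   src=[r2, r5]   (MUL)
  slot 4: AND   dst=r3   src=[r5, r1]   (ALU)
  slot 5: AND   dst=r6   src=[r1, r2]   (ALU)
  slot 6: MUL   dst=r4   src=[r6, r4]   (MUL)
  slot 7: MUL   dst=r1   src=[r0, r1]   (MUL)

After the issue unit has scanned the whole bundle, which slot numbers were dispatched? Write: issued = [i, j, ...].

issued = [0, 1, 3]

#0 MEM src=r3,r6 dispatched  <A:2 Mu:1 Ld:0 B:1 rd:5 wr:2>
#1 BR src=r0,r6 dispatched  <A:2 Mu:1 Ld:0 B:0 rd:3 wr:2>
#2 MEM src=r1,r5 held:FU  <A:2 Mu:1 Ld:0 B:0 rd:3 wr:2>
#3 MUL src=r2,r5 dispatched  <A:2 Mu:0 Ld:0 B:0 rd:1 wr:1>
#4 ALU src=r5,r1 held:RD_PORT  <A:2 Mu:0 Ld:0 B:0 rd:1 wr:1>
#5 ALU src=r1,r2 held:RD_PORT  <A:2 Mu:0 Ld:0 B:0 rd:1 wr:1>
#6 MUL src=r6,r4 held:FU  <A:2 Mu:0 Ld:0 B:0 rd:1 wr:1>
#7 MUL src=r0,r1 held:FU  <A:2 Mu:0 Ld:0 B:0 rd:1 wr:1>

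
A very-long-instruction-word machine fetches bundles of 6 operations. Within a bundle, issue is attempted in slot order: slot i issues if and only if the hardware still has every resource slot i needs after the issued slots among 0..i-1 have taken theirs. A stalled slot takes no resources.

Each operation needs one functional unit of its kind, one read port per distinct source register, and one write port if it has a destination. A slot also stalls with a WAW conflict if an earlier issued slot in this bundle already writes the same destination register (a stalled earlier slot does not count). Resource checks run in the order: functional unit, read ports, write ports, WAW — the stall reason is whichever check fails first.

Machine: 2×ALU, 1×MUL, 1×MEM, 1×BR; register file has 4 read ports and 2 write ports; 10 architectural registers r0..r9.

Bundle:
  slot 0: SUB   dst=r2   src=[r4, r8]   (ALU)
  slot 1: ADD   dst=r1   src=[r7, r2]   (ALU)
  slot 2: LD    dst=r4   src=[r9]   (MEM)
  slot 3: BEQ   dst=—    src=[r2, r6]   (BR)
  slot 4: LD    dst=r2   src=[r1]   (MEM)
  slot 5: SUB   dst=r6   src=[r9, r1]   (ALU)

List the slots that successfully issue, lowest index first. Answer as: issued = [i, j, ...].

[0] ALU needs rd=2 wr=1: ok; after: ALU=1 MUL=1 MEM=1 BR=1, R=2, W=1
[1] ALU needs rd=2 wr=1: ok; after: ALU=0 MUL=1 MEM=1 BR=1, R=0, W=0
[2] MEM needs rd=1 wr=1: RD_PORT; after: ALU=0 MUL=1 MEM=1 BR=1, R=0, W=0
[3] BR needs rd=2 wr=0: RD_PORT; after: ALU=0 MUL=1 MEM=1 BR=1, R=0, W=0
[4] MEM needs rd=1 wr=1: RD_PORT; after: ALU=0 MUL=1 MEM=1 BR=1, R=0, W=0
[5] ALU needs rd=2 wr=1: FU; after: ALU=0 MUL=1 MEM=1 BR=1, R=0, W=0

issued = [0, 1]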